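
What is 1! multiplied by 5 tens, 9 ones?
Convert 1! (factorial) → 1 (decimal)
Convert 5 tens, 9 ones (place-value notation) → 5×10 + 9 = 59 (decimal)
Compute 1 × 59 = 59
59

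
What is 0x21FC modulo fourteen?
Convert 0x21FC (hexadecimal) → 2×4096 + 1×256 + 15×16 + 12 = 8700 (decimal)
Convert fourteen (English words) → 14 (decimal)
Compute 8700 mod 14 = 6
6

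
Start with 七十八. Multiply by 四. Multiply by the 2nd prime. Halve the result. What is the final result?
Convert 七十八 (Chinese numeral) → 7×10 + 8 = 78 (decimal)
Start: 78
Convert 四 (Chinese numeral) → 4 (decimal)
78 × 4 = 312
Convert the 2nd prime (prime index) → 3 (decimal)
312 × 3 = 936
936 ÷ 2 = 468
468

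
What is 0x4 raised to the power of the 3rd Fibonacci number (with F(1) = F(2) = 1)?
Convert 0x4 (hexadecimal) → 4 (decimal)
Convert the 3rd Fibonacci number (with F(1) = F(2) = 1) (Fibonacci index) → 1, 1, 2 → 2 (decimal)
Compute 4 ^ 2 = 16
16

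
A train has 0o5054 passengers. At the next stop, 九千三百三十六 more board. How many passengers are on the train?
Convert 0o5054 (octal) → 5×512 + 5×8 + 4 = 2604 (decimal)
Convert 九千三百三十六 (Chinese numeral) → 9×1000 + 3×100 + 3×10 + 6 = 9336 (decimal)
Compute 2604 + 9336 = 11940
11940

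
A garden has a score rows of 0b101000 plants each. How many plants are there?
Convert 0b101000 (binary) → 32 + 8 = 40 (decimal)
Convert a score (colloquial) → 20 (decimal)
Compute 40 × 20 = 800
800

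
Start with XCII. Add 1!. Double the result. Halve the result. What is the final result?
Convert XCII (Roman numeral) → 90 + 1 + 1 = 92 (decimal)
Start: 92
Convert 1! (factorial) → 1 (decimal)
92 + 1 = 93
93 × 2 = 186
186 ÷ 2 = 93
93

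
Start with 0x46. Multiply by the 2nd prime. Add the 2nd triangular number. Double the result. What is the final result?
Convert 0x46 (hexadecimal) → 4×16 + 6 = 70 (decimal)
Start: 70
Convert the 2nd prime (prime index) → 3 (decimal)
70 × 3 = 210
Convert the 2nd triangular number (triangular index) → 2×3/2 = 3 (decimal)
210 + 3 = 213
213 × 2 = 426
426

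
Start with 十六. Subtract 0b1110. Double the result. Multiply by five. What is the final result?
Convert 十六 (Chinese numeral) → 1×10 + 6 = 16 (decimal)
Start: 16
Convert 0b1110 (binary) → 8 + 4 + 2 = 14 (decimal)
16 - 14 = 2
2 × 2 = 4
Convert five (English words) → 5 (decimal)
4 × 5 = 20
20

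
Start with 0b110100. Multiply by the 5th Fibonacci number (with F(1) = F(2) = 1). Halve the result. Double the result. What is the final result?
Convert 0b110100 (binary) → 32 + 16 + 4 = 52 (decimal)
Start: 52
Convert the 5th Fibonacci number (with F(1) = F(2) = 1) (Fibonacci index) → 1, 1, 2, 3, 5 → 5 (decimal)
52 × 5 = 260
260 ÷ 2 = 130
130 × 2 = 260
260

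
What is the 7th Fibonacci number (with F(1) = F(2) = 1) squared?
The 7th Fibonacci number (with F(1) = F(2) = 1): 1, 1, 2, 3, 5, 8, 13 → 13
Compute 13² = 13 × 13 = 169
169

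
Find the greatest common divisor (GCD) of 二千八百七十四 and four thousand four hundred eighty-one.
Convert 二千八百七十四 (Chinese numeral) → 2×1000 + 8×100 + 7×10 + 4 = 2874 (decimal)
Convert four thousand four hundred eighty-one (English words) → 4×1000 + 4×100 + 81 = 4481 (decimal)
Compute gcd(2874, 4481) = 1
1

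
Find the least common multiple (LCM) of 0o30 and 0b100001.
Convert 0o30 (octal) → 3×8 = 24 (decimal)
Convert 0b100001 (binary) → 32 + 1 = 33 (decimal)
Compute lcm(24, 33) = 264
264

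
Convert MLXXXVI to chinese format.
Convert MLXXXVI (Roman numeral) → 1000 + 50 + 10 + 10 + 10 + 5 + 1 = 1086 (decimal)
Convert 1086 (decimal) → 1086 = 1×1000 + 8×10 + 6 → 一千零八十六 (Chinese numeral)
一千零八十六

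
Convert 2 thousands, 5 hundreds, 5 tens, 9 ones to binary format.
Convert 2 thousands, 5 hundreds, 5 tens, 9 ones (place-value notation) → 2×1000 + 5×100 + 5×10 + 9 = 2559 (decimal)
Convert 2559 (decimal) → 2559 = 2048 + 256 + 128 + 64 + 32 + 16 + 8 + 4 + 2 + 1 → 0b100111111111 (binary)
0b100111111111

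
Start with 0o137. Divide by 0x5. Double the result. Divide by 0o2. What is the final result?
Convert 0o137 (octal) → 1×64 + 3×8 + 7 = 95 (decimal)
Start: 95
Convert 0x5 (hexadecimal) → 5 (decimal)
95 ÷ 5 = 19
19 × 2 = 38
Convert 0o2 (octal) → 2 (decimal)
38 ÷ 2 = 19
19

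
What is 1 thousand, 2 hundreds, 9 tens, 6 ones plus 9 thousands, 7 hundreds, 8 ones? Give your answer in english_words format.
Convert 1 thousand, 2 hundreds, 9 tens, 6 ones (place-value notation) → 1×1000 + 2×100 + 9×10 + 6 = 1296 (decimal)
Convert 9 thousands, 7 hundreds, 8 ones (place-value notation) → 9×1000 + 7×100 + 8 = 9708 (decimal)
Compute 1296 + 9708 = 11004
Convert 11004 (decimal) → 11004 = 11×1000 + 4 → eleven thousand four (English words)
eleven thousand four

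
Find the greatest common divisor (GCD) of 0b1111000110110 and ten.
Convert 0b1111000110110 (binary) → 4096 + 2048 + 1024 + 512 + 32 + 16 + 4 + 2 = 7734 (decimal)
Convert ten (English words) → 10 (decimal)
Compute gcd(7734, 10) = 2
2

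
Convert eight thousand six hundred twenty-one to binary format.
Convert eight thousand six hundred twenty-one (English words) → 8×1000 + 6×100 + 21 = 8621 (decimal)
Convert 8621 (decimal) → 8621 = 8192 + 256 + 128 + 32 + 8 + 4 + 1 → 0b10000110101101 (binary)
0b10000110101101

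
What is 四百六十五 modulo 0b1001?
Convert 四百六十五 (Chinese numeral) → 4×100 + 6×10 + 5 = 465 (decimal)
Convert 0b1001 (binary) → 8 + 1 = 9 (decimal)
Compute 465 mod 9 = 6
6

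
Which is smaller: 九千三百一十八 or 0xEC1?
Convert 九千三百一十八 (Chinese numeral) → 9×1000 + 3×100 + 1×10 + 8 = 9318 (decimal)
Convert 0xEC1 (hexadecimal) → 14×256 + 12×16 + 1 = 3777 (decimal)
Compare 9318 vs 3777: smaller = 3777
3777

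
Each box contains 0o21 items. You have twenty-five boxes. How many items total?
Convert 0o21 (octal) → 2×8 + 1 = 17 (decimal)
Convert twenty-five (English words) → 25 (decimal)
Compute 17 × 25 = 425
425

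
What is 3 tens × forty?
Convert 3 tens (place-value notation) → 3×10 = 30 (decimal)
Convert forty (English words) → 40 (decimal)
Compute 30 × 40 = 1200
1200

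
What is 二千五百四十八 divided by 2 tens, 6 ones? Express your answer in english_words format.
Convert 二千五百四十八 (Chinese numeral) → 2×1000 + 5×100 + 4×10 + 8 = 2548 (decimal)
Convert 2 tens, 6 ones (place-value notation) → 2×10 + 6 = 26 (decimal)
Compute 2548 ÷ 26 = 98
Convert 98 (decimal) → ninety-eight (English words)
ninety-eight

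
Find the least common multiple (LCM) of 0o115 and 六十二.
Convert 0o115 (octal) → 1×64 + 1×8 + 5 = 77 (decimal)
Convert 六十二 (Chinese numeral) → 6×10 + 2 = 62 (decimal)
Compute lcm(77, 62) = 4774
4774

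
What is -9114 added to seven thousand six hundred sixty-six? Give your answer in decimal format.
Convert seven thousand six hundred sixty-six (English words) → 7×1000 + 6×100 + 66 = 7666 (decimal)
Compute -9114 + 7666 = -1448
-1448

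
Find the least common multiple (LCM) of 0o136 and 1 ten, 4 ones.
Convert 0o136 (octal) → 1×64 + 3×8 + 6 = 94 (decimal)
Convert 1 ten, 4 ones (place-value notation) → 1×10 + 4 = 14 (decimal)
Compute lcm(94, 14) = 658
658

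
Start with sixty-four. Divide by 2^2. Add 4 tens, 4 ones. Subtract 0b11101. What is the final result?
Convert sixty-four (English words) → 64 (decimal)
Start: 64
Convert 2^2 (power) → 4 (decimal)
64 ÷ 4 = 16
Convert 4 tens, 4 ones (place-value notation) → 4×10 + 4 = 44 (decimal)
16 + 44 = 60
Convert 0b11101 (binary) → 16 + 8 + 4 + 1 = 29 (decimal)
60 - 29 = 31
31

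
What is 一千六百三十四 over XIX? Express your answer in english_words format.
Convert 一千六百三十四 (Chinese numeral) → 1×1000 + 6×100 + 3×10 + 4 = 1634 (decimal)
Convert XIX (Roman numeral) → 10 + 9 = 19 (decimal)
Compute 1634 ÷ 19 = 86
Convert 86 (decimal) → eighty-six (English words)
eighty-six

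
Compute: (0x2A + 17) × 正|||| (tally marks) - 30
Convert 0x2A (hexadecimal) → 2×16 + 10 = 42 (decimal)
Convert 正|||| (tally marks) → 5 + 4 = 9 (decimal)
Expression in decimal: (42 + 17) × 9 - 30
Parentheses first: 42 + 17 = 59
Multiply: 59 × 9 = 531
Subtract: 531 - 30 = 501
501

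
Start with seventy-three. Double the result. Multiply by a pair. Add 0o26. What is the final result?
Convert seventy-three (English words) → 73 (decimal)
Start: 73
73 × 2 = 146
Convert a pair (colloquial) → 2 (decimal)
146 × 2 = 292
Convert 0o26 (octal) → 2×8 + 6 = 22 (decimal)
292 + 22 = 314
314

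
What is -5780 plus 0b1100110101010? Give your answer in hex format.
Convert 0b1100110101010 (binary) → 4096 + 2048 + 256 + 128 + 32 + 8 + 2 = 6570 (decimal)
Compute -5780 + 6570 = 790
Convert 790 (decimal) → 790 = 3×256 + 1×16 + 6 → 0x316 (hexadecimal)
0x316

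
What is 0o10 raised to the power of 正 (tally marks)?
Convert 0o10 (octal) → 1×8 = 8 (decimal)
Convert 正 (tally marks) → 5 (decimal)
Compute 8 ^ 5 = 32768
32768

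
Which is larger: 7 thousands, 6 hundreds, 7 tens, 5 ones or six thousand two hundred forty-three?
Convert 7 thousands, 6 hundreds, 7 tens, 5 ones (place-value notation) → 7×1000 + 6×100 + 7×10 + 5 = 7675 (decimal)
Convert six thousand two hundred forty-three (English words) → 6×1000 + 2×100 + 43 = 6243 (decimal)
Compare 7675 vs 6243: larger = 7675
7675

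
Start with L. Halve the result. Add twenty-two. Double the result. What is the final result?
Convert L (Roman numeral) → 50 (decimal)
Start: 50
50 ÷ 2 = 25
Convert twenty-two (English words) → 22 (decimal)
25 + 22 = 47
47 × 2 = 94
94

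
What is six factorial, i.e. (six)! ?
Convert six (English words) → 6 (decimal)
Compute 6! = 720
720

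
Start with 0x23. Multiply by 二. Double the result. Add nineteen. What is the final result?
Convert 0x23 (hexadecimal) → 2×16 + 3 = 35 (decimal)
Start: 35
Convert 二 (Chinese numeral) → 2 (decimal)
35 × 2 = 70
70 × 2 = 140
Convert nineteen (English words) → 19 (decimal)
140 + 19 = 159
159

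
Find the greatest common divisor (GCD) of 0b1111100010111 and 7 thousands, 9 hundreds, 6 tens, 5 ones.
Convert 0b1111100010111 (binary) → 4096 + 2048 + 1024 + 512 + 256 + 16 + 4 + 2 + 1 = 7959 (decimal)
Convert 7 thousands, 9 hundreds, 6 tens, 5 ones (place-value notation) → 7×1000 + 9×100 + 6×10 + 5 = 7965 (decimal)
Compute gcd(7959, 7965) = 3
3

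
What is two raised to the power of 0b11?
Convert two (English words) → 2 (decimal)
Convert 0b11 (binary) → 2 + 1 = 3 (decimal)
Compute 2 ^ 3 = 8
8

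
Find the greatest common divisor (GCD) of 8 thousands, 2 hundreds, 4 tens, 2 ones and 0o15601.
Convert 8 thousands, 2 hundreds, 4 tens, 2 ones (place-value notation) → 8×1000 + 2×100 + 4×10 + 2 = 8242 (decimal)
Convert 0o15601 (octal) → 1×4096 + 5×512 + 6×64 + 1 = 7041 (decimal)
Compute gcd(8242, 7041) = 1
1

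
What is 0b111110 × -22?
Convert 0b111110 (binary) → 32 + 16 + 8 + 4 + 2 = 62 (decimal)
Compute 62 × -22 = -1364
-1364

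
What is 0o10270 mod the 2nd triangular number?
Convert 0o10270 (octal) → 1×4096 + 2×64 + 7×8 = 4280 (decimal)
Convert the 2nd triangular number (triangular index) → 2×3/2 = 3 (decimal)
Compute 4280 mod 3 = 2
2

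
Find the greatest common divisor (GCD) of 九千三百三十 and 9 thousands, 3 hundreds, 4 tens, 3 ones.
Convert 九千三百三十 (Chinese numeral) → 9×1000 + 3×100 + 3×10 = 9330 (decimal)
Convert 9 thousands, 3 hundreds, 4 tens, 3 ones (place-value notation) → 9×1000 + 3×100 + 4×10 + 3 = 9343 (decimal)
Compute gcd(9330, 9343) = 1
1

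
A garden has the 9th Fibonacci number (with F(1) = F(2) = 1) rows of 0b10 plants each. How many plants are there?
Convert 0b10 (binary) → 2 (decimal)
Convert the 9th Fibonacci number (with F(1) = F(2) = 1) (Fibonacci index) → 1, 1, 2, 3, 5, 8, 13, 21, 34 → 34 (decimal)
Compute 2 × 34 = 68
68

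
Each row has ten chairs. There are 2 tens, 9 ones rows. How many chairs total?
Convert ten (English words) → 10 (decimal)
Convert 2 tens, 9 ones (place-value notation) → 2×10 + 9 = 29 (decimal)
Compute 10 × 29 = 290
290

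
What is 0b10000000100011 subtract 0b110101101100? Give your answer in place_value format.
Convert 0b10000000100011 (binary) → 8192 + 32 + 2 + 1 = 8227 (decimal)
Convert 0b110101101100 (binary) → 2048 + 1024 + 256 + 64 + 32 + 8 + 4 = 3436 (decimal)
Compute 8227 - 3436 = 4791
Convert 4791 (decimal) → 4791 = 4×1000 + 7×100 + 9×10 + 1 → 4 thousands, 7 hundreds, 9 tens, 1 one (place-value notation)
4 thousands, 7 hundreds, 9 tens, 1 one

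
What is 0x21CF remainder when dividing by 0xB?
Convert 0x21CF (hexadecimal) → 2×4096 + 1×256 + 12×16 + 15 = 8655 (decimal)
Convert 0xB (hexadecimal) → 11 (decimal)
Compute 8655 mod 11 = 9
9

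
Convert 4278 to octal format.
Convert 4278 (decimal) → 4278 = 1×4096 + 2×64 + 6×8 + 6 → 0o10266 (octal)
0o10266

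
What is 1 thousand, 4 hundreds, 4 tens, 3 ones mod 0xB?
Convert 1 thousand, 4 hundreds, 4 tens, 3 ones (place-value notation) → 1×1000 + 4×100 + 4×10 + 3 = 1443 (decimal)
Convert 0xB (hexadecimal) → 11 (decimal)
Compute 1443 mod 11 = 2
2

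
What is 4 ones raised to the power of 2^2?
Convert 4 ones (place-value notation) → 4 (decimal)
Convert 2^2 (power) → 4 (decimal)
Compute 4 ^ 4 = 256
256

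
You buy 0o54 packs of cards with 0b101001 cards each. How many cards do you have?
Convert 0b101001 (binary) → 32 + 8 + 1 = 41 (decimal)
Convert 0o54 (octal) → 5×8 + 4 = 44 (decimal)
Compute 41 × 44 = 1804
1804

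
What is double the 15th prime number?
The 15th prime number = 47
Compute 47 × 2 = 94
94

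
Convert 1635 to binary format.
Convert 1635 (decimal) → 1635 = 1024 + 512 + 64 + 32 + 2 + 1 → 0b11001100011 (binary)
0b11001100011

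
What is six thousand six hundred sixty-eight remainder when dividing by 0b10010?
Convert six thousand six hundred sixty-eight (English words) → 6×1000 + 6×100 + 68 = 6668 (decimal)
Convert 0b10010 (binary) → 16 + 2 = 18 (decimal)
Compute 6668 mod 18 = 8
8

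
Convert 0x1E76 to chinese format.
Convert 0x1E76 (hexadecimal) → 1×4096 + 14×256 + 7×16 + 6 = 7798 (decimal)
Convert 7798 (decimal) → 7798 = 7×1000 + 7×100 + 9×10 + 8 → 七千七百九十八 (Chinese numeral)
七千七百九十八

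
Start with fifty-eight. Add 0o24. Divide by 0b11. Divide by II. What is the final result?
Convert fifty-eight (English words) → 58 (decimal)
Start: 58
Convert 0o24 (octal) → 2×8 + 4 = 20 (decimal)
58 + 20 = 78
Convert 0b11 (binary) → 2 + 1 = 3 (decimal)
78 ÷ 3 = 26
Convert II (Roman numeral) → 1 + 1 = 2 (decimal)
26 ÷ 2 = 13
13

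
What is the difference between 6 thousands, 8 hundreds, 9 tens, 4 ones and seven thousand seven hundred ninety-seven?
Convert 6 thousands, 8 hundreds, 9 tens, 4 ones (place-value notation) → 6×1000 + 8×100 + 9×10 + 4 = 6894 (decimal)
Convert seven thousand seven hundred ninety-seven (English words) → 7×1000 + 7×100 + 97 = 7797 (decimal)
Difference: |6894 - 7797| = 903
903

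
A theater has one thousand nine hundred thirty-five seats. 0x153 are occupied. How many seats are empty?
Convert one thousand nine hundred thirty-five (English words) → 1×1000 + 9×100 + 35 = 1935 (decimal)
Convert 0x153 (hexadecimal) → 1×256 + 5×16 + 3 = 339 (decimal)
Compute 1935 - 339 = 1596
1596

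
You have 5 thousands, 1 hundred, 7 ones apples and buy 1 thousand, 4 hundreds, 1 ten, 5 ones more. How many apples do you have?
Convert 5 thousands, 1 hundred, 7 ones (place-value notation) → 5×1000 + 1×100 + 7 = 5107 (decimal)
Convert 1 thousand, 4 hundreds, 1 ten, 5 ones (place-value notation) → 1×1000 + 4×100 + 1×10 + 5 = 1415 (decimal)
Compute 5107 + 1415 = 6522
6522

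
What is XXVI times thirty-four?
Convert XXVI (Roman numeral) → 10 + 10 + 5 + 1 = 26 (decimal)
Convert thirty-four (English words) → 34 (decimal)
Compute 26 × 34 = 884
884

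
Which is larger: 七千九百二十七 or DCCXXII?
Convert 七千九百二十七 (Chinese numeral) → 7×1000 + 9×100 + 2×10 + 7 = 7927 (decimal)
Convert DCCXXII (Roman numeral) → 500 + 100 + 100 + 10 + 10 + 1 + 1 = 722 (decimal)
Compare 7927 vs 722: larger = 7927
7927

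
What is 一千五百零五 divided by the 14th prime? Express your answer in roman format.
Convert 一千五百零五 (Chinese numeral) → 1×1000 + 5×100 + 5 = 1505 (decimal)
Convert the 14th prime (prime index) → 43 (decimal)
Compute 1505 ÷ 43 = 35
Convert 35 (decimal) → 35 = 10 + 10 + 10 + 5 → XXXV (Roman numeral)
XXXV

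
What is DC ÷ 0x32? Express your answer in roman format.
Convert DC (Roman numeral) → 500 + 100 = 600 (decimal)
Convert 0x32 (hexadecimal) → 3×16 + 2 = 50 (decimal)
Compute 600 ÷ 50 = 12
Convert 12 (decimal) → 12 = 10 + 1 + 1 → XII (Roman numeral)
XII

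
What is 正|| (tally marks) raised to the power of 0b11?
Convert 正|| (tally marks) → 5 + 2 = 7 (decimal)
Convert 0b11 (binary) → 2 + 1 = 3 (decimal)
Compute 7 ^ 3 = 343
343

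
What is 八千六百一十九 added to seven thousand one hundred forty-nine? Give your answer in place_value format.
Convert 八千六百一十九 (Chinese numeral) → 8×1000 + 6×100 + 1×10 + 9 = 8619 (decimal)
Convert seven thousand one hundred forty-nine (English words) → 7×1000 + 1×100 + 49 = 7149 (decimal)
Compute 8619 + 7149 = 15768
Convert 15768 (decimal) → 15768 = 15×1000 + 7×100 + 6×10 + 8 → 15 thousands, 7 hundreds, 6 tens, 8 ones (place-value notation)
15 thousands, 7 hundreds, 6 tens, 8 ones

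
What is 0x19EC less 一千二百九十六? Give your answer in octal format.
Convert 0x19EC (hexadecimal) → 1×4096 + 9×256 + 14×16 + 12 = 6636 (decimal)
Convert 一千二百九十六 (Chinese numeral) → 1×1000 + 2×100 + 9×10 + 6 = 1296 (decimal)
Compute 6636 - 1296 = 5340
Convert 5340 (decimal) → 5340 = 1×4096 + 2×512 + 3×64 + 3×8 + 4 → 0o12334 (octal)
0o12334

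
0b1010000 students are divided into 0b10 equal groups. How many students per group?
Convert 0b1010000 (binary) → 64 + 16 = 80 (decimal)
Convert 0b10 (binary) → 2 (decimal)
Compute 80 ÷ 2 = 40
40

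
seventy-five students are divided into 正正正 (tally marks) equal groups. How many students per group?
Convert seventy-five (English words) → 75 (decimal)
Convert 正正正 (tally marks) → 5 + 5 + 5 = 15 (decimal)
Compute 75 ÷ 15 = 5
5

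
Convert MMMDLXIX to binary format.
Convert MMMDLXIX (Roman numeral) → 1000 + 1000 + 1000 + 500 + 50 + 10 + 9 = 3569 (decimal)
Convert 3569 (decimal) → 3569 = 2048 + 1024 + 256 + 128 + 64 + 32 + 16 + 1 → 0b110111110001 (binary)
0b110111110001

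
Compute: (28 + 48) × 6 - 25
Parentheses first: 28 + 48 = 76
Multiply: 76 × 6 = 456
Subtract: 456 - 25 = 431
431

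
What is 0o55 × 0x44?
Convert 0o55 (octal) → 5×8 + 5 = 45 (decimal)
Convert 0x44 (hexadecimal) → 4×16 + 4 = 68 (decimal)
Compute 45 × 68 = 3060
3060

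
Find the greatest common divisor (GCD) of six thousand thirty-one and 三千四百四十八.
Convert six thousand thirty-one (English words) → 6×1000 + 31 = 6031 (decimal)
Convert 三千四百四十八 (Chinese numeral) → 3×1000 + 4×100 + 4×10 + 8 = 3448 (decimal)
Compute gcd(6031, 3448) = 1
1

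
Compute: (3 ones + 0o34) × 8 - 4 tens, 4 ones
Convert 3 ones (place-value notation) → 3 (decimal)
Convert 0o34 (octal) → 3×8 + 4 = 28 (decimal)
Convert 4 tens, 4 ones (place-value notation) → 4×10 + 4 = 44 (decimal)
Expression in decimal: (3 + 28) × 8 - 44
Parentheses first: 3 + 28 = 31
Multiply: 31 × 8 = 248
Subtract: 248 - 44 = 204
204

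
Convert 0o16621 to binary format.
Convert 0o16621 (octal) → 1×4096 + 6×512 + 6×64 + 2×8 + 1 = 7569 (decimal)
Convert 7569 (decimal) → 7569 = 4096 + 2048 + 1024 + 256 + 128 + 16 + 1 → 0b1110110010001 (binary)
0b1110110010001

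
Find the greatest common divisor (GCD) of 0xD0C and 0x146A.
Convert 0xD0C (hexadecimal) → 13×256 + 12 = 3340 (decimal)
Convert 0x146A (hexadecimal) → 1×4096 + 4×256 + 6×16 + 10 = 5226 (decimal)
Compute gcd(3340, 5226) = 2
2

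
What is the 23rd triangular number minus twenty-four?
The 23rd triangular number = 23×24/2 = 276
Convert twenty-four (English words) → 24 (decimal)
Compute 276 - 24 = 252
252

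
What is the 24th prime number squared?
The 24th prime number = 89
Compute 89² = 89 × 89 = 7921
7921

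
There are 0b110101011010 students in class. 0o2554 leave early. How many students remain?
Convert 0b110101011010 (binary) → 2048 + 1024 + 256 + 64 + 16 + 8 + 2 = 3418 (decimal)
Convert 0o2554 (octal) → 2×512 + 5×64 + 5×8 + 4 = 1388 (decimal)
Compute 3418 - 1388 = 2030
2030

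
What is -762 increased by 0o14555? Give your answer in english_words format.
Convert 0o14555 (octal) → 1×4096 + 4×512 + 5×64 + 5×8 + 5 = 6509 (decimal)
Compute -762 + 6509 = 5747
Convert 5747 (decimal) → 5747 = 5×1000 + 7×100 + 47 → five thousand seven hundred forty-seven (English words)
five thousand seven hundred forty-seven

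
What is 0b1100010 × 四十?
Convert 0b1100010 (binary) → 64 + 32 + 2 = 98 (decimal)
Convert 四十 (Chinese numeral) → 4×10 = 40 (decimal)
Compute 98 × 40 = 3920
3920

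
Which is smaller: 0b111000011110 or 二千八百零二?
Convert 0b111000011110 (binary) → 2048 + 1024 + 512 + 16 + 8 + 4 + 2 = 3614 (decimal)
Convert 二千八百零二 (Chinese numeral) → 2×1000 + 8×100 + 2 = 2802 (decimal)
Compare 3614 vs 2802: smaller = 2802
2802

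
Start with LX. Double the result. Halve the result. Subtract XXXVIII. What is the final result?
Convert LX (Roman numeral) → 50 + 10 = 60 (decimal)
Start: 60
60 × 2 = 120
120 ÷ 2 = 60
Convert XXXVIII (Roman numeral) → 10 + 10 + 10 + 5 + 1 + 1 + 1 = 38 (decimal)
60 - 38 = 22
22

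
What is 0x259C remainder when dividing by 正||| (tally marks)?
Convert 0x259C (hexadecimal) → 2×4096 + 5×256 + 9×16 + 12 = 9628 (decimal)
Convert 正||| (tally marks) → 5 + 3 = 8 (decimal)
Compute 9628 mod 8 = 4
4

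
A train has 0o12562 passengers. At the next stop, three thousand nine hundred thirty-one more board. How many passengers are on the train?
Convert 0o12562 (octal) → 1×4096 + 2×512 + 5×64 + 6×8 + 2 = 5490 (decimal)
Convert three thousand nine hundred thirty-one (English words) → 3×1000 + 9×100 + 31 = 3931 (decimal)
Compute 5490 + 3931 = 9421
9421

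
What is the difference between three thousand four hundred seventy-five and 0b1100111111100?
Convert three thousand four hundred seventy-five (English words) → 3×1000 + 4×100 + 75 = 3475 (decimal)
Convert 0b1100111111100 (binary) → 4096 + 2048 + 256 + 128 + 64 + 32 + 16 + 8 + 4 = 6652 (decimal)
Difference: |3475 - 6652| = 3177
3177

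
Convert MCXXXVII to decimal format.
Convert MCXXXVII (Roman numeral) → 1000 + 100 + 10 + 10 + 10 + 5 + 1 + 1 = 1137 (decimal)
1137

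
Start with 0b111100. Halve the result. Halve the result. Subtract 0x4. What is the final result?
Convert 0b111100 (binary) → 32 + 16 + 8 + 4 = 60 (decimal)
Start: 60
60 ÷ 2 = 30
30 ÷ 2 = 15
Convert 0x4 (hexadecimal) → 4 (decimal)
15 - 4 = 11
11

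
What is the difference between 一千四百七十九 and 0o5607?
Convert 一千四百七十九 (Chinese numeral) → 1×1000 + 4×100 + 7×10 + 9 = 1479 (decimal)
Convert 0o5607 (octal) → 5×512 + 6×64 + 7 = 2951 (decimal)
Difference: |1479 - 2951| = 1472
1472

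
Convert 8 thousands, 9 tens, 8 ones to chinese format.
Convert 8 thousands, 9 tens, 8 ones (place-value notation) → 8×1000 + 9×10 + 8 = 8098 (decimal)
Convert 8098 (decimal) → 8098 = 8×1000 + 9×10 + 8 → 八千零九十八 (Chinese numeral)
八千零九十八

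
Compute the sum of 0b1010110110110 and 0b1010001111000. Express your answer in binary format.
Convert 0b1010110110110 (binary) → 4096 + 1024 + 256 + 128 + 32 + 16 + 4 + 2 = 5558 (decimal)
Convert 0b1010001111000 (binary) → 4096 + 1024 + 64 + 32 + 16 + 8 = 5240 (decimal)
Compute 5558 + 5240 = 10798
Convert 10798 (decimal) → 10798 = 8192 + 2048 + 512 + 32 + 8 + 4 + 2 → 0b10101000101110 (binary)
0b10101000101110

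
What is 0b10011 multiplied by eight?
Convert 0b10011 (binary) → 16 + 2 + 1 = 19 (decimal)
Convert eight (English words) → 8 (decimal)
Compute 19 × 8 = 152
152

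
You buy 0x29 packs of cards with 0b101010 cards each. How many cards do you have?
Convert 0b101010 (binary) → 32 + 8 + 2 = 42 (decimal)
Convert 0x29 (hexadecimal) → 2×16 + 9 = 41 (decimal)
Compute 42 × 41 = 1722
1722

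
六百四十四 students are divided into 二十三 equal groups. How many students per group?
Convert 六百四十四 (Chinese numeral) → 6×100 + 4×10 + 4 = 644 (decimal)
Convert 二十三 (Chinese numeral) → 2×10 + 3 = 23 (decimal)
Compute 644 ÷ 23 = 28
28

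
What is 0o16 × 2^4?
Convert 0o16 (octal) → 1×8 + 6 = 14 (decimal)
Convert 2^4 (power) → 16 (decimal)
Compute 14 × 16 = 224
224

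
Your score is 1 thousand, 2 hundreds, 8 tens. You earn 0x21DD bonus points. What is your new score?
Convert 1 thousand, 2 hundreds, 8 tens (place-value notation) → 1×1000 + 2×100 + 8×10 = 1280 (decimal)
Convert 0x21DD (hexadecimal) → 2×4096 + 1×256 + 13×16 + 13 = 8669 (decimal)
Compute 1280 + 8669 = 9949
9949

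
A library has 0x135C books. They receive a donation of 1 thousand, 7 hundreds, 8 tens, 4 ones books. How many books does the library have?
Convert 0x135C (hexadecimal) → 1×4096 + 3×256 + 5×16 + 12 = 4956 (decimal)
Convert 1 thousand, 7 hundreds, 8 tens, 4 ones (place-value notation) → 1×1000 + 7×100 + 8×10 + 4 = 1784 (decimal)
Compute 4956 + 1784 = 6740
6740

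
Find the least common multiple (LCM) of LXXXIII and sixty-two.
Convert LXXXIII (Roman numeral) → 50 + 10 + 10 + 10 + 1 + 1 + 1 = 83 (decimal)
Convert sixty-two (English words) → 62 (decimal)
Compute lcm(83, 62) = 5146
5146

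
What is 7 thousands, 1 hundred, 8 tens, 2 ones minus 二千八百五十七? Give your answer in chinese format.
Convert 7 thousands, 1 hundred, 8 tens, 2 ones (place-value notation) → 7×1000 + 1×100 + 8×10 + 2 = 7182 (decimal)
Convert 二千八百五十七 (Chinese numeral) → 2×1000 + 8×100 + 5×10 + 7 = 2857 (decimal)
Compute 7182 - 2857 = 4325
Convert 4325 (decimal) → 4325 = 4×1000 + 3×100 + 2×10 + 5 → 四千三百二十五 (Chinese numeral)
四千三百二十五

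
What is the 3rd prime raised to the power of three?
Convert the 3rd prime (prime index) → 5 (decimal)
Convert three (English words) → 3 (decimal)
Compute 5 ^ 3 = 125
125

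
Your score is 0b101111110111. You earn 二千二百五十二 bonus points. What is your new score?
Convert 0b101111110111 (binary) → 2048 + 512 + 256 + 128 + 64 + 32 + 16 + 4 + 2 + 1 = 3063 (decimal)
Convert 二千二百五十二 (Chinese numeral) → 2×1000 + 2×100 + 5×10 + 2 = 2252 (decimal)
Compute 3063 + 2252 = 5315
5315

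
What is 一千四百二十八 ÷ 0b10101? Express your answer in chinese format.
Convert 一千四百二十八 (Chinese numeral) → 1×1000 + 4×100 + 2×10 + 8 = 1428 (decimal)
Convert 0b10101 (binary) → 16 + 4 + 1 = 21 (decimal)
Compute 1428 ÷ 21 = 68
Convert 68 (decimal) → 68 = 6×10 + 8 → 六十八 (Chinese numeral)
六十八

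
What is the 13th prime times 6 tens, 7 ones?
Convert the 13th prime (prime index) → 41 (decimal)
Convert 6 tens, 7 ones (place-value notation) → 6×10 + 7 = 67 (decimal)
Compute 41 × 67 = 2747
2747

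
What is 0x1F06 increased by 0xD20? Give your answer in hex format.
Convert 0x1F06 (hexadecimal) → 1×4096 + 15×256 + 6 = 7942 (decimal)
Convert 0xD20 (hexadecimal) → 13×256 + 2×16 = 3360 (decimal)
Compute 7942 + 3360 = 11302
Convert 11302 (decimal) → 11302 = 2×4096 + 12×256 + 2×16 + 6 → 0x2C26 (hexadecimal)
0x2C26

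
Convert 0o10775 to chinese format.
Convert 0o10775 (octal) → 1×4096 + 7×64 + 7×8 + 5 = 4605 (decimal)
Convert 4605 (decimal) → 4605 = 4×1000 + 6×100 + 5 → 四千六百零五 (Chinese numeral)
四千六百零五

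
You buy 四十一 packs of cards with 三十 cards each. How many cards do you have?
Convert 三十 (Chinese numeral) → 3×10 = 30 (decimal)
Convert 四十一 (Chinese numeral) → 4×10 + 1 = 41 (decimal)
Compute 30 × 41 = 1230
1230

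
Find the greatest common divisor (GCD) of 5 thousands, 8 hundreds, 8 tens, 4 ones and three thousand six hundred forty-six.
Convert 5 thousands, 8 hundreds, 8 tens, 4 ones (place-value notation) → 5×1000 + 8×100 + 8×10 + 4 = 5884 (decimal)
Convert three thousand six hundred forty-six (English words) → 3×1000 + 6×100 + 46 = 3646 (decimal)
Compute gcd(5884, 3646) = 2
2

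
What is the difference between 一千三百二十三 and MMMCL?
Convert 一千三百二十三 (Chinese numeral) → 1×1000 + 3×100 + 2×10 + 3 = 1323 (decimal)
Convert MMMCL (Roman numeral) → 1000 + 1000 + 1000 + 100 + 50 = 3150 (decimal)
Difference: |1323 - 3150| = 1827
1827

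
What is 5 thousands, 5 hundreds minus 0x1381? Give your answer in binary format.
Convert 5 thousands, 5 hundreds (place-value notation) → 5×1000 + 5×100 = 5500 (decimal)
Convert 0x1381 (hexadecimal) → 1×4096 + 3×256 + 8×16 + 1 = 4993 (decimal)
Compute 5500 - 4993 = 507
Convert 507 (decimal) → 507 = 256 + 128 + 64 + 32 + 16 + 8 + 2 + 1 → 0b111111011 (binary)
0b111111011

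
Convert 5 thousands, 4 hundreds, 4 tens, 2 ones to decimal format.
Convert 5 thousands, 4 hundreds, 4 tens, 2 ones (place-value notation) → 5×1000 + 4×100 + 4×10 + 2 = 5442 (decimal)
5442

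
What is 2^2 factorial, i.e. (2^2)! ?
Convert 2^2 (power) → 4 (decimal)
Compute 4! = 24
24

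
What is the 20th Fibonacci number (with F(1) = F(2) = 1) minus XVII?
The 20th Fibonacci number (with F(1) = F(2) = 1) = 6765
Convert XVII (Roman numeral) → 10 + 5 + 1 + 1 = 17 (decimal)
Compute 6765 - 17 = 6748
6748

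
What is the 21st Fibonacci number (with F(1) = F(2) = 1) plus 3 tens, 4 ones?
The 21st Fibonacci number (with F(1) = F(2) = 1) = 10946
Convert 3 tens, 4 ones (place-value notation) → 3×10 + 4 = 34 (decimal)
Compute 10946 + 34 = 10980
10980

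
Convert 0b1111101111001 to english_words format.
Convert 0b1111101111001 (binary) → 4096 + 2048 + 1024 + 512 + 256 + 64 + 32 + 16 + 8 + 1 = 8057 (decimal)
Convert 8057 (decimal) → 8057 = 8×1000 + 57 → eight thousand fifty-seven (English words)
eight thousand fifty-seven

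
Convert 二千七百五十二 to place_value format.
Convert 二千七百五十二 (Chinese numeral) → 2×1000 + 7×100 + 5×10 + 2 = 2752 (decimal)
Convert 2752 (decimal) → 2752 = 2×1000 + 7×100 + 5×10 + 2 → 2 thousands, 7 hundreds, 5 tens, 2 ones (place-value notation)
2 thousands, 7 hundreds, 5 tens, 2 ones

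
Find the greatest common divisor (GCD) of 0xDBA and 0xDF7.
Convert 0xDBA (hexadecimal) → 13×256 + 11×16 + 10 = 3514 (decimal)
Convert 0xDF7 (hexadecimal) → 13×256 + 15×16 + 7 = 3575 (decimal)
Compute gcd(3514, 3575) = 1
1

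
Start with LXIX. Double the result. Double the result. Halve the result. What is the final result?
Convert LXIX (Roman numeral) → 50 + 10 + 9 = 69 (decimal)
Start: 69
69 × 2 = 138
138 × 2 = 276
276 ÷ 2 = 138
138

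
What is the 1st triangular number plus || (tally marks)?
The 1st triangular number = 1×2/2 = 1
Convert || (tally marks) → 2 (decimal)
Compute 1 + 2 = 3
3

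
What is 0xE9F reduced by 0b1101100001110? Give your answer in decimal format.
Convert 0xE9F (hexadecimal) → 14×256 + 9×16 + 15 = 3743 (decimal)
Convert 0b1101100001110 (binary) → 4096 + 2048 + 512 + 256 + 8 + 4 + 2 = 6926 (decimal)
Compute 3743 - 6926 = -3183
-3183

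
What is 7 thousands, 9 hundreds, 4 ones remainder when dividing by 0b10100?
Convert 7 thousands, 9 hundreds, 4 ones (place-value notation) → 7×1000 + 9×100 + 4 = 7904 (decimal)
Convert 0b10100 (binary) → 16 + 4 = 20 (decimal)
Compute 7904 mod 20 = 4
4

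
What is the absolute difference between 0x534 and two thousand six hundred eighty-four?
Convert 0x534 (hexadecimal) → 5×256 + 3×16 + 4 = 1332 (decimal)
Convert two thousand six hundred eighty-four (English words) → 2×1000 + 6×100 + 84 = 2684 (decimal)
Compute |1332 - 2684| = 1352
1352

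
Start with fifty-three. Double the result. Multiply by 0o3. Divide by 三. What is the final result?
Convert fifty-three (English words) → 53 (decimal)
Start: 53
53 × 2 = 106
Convert 0o3 (octal) → 3 (decimal)
106 × 3 = 318
Convert 三 (Chinese numeral) → 3 (decimal)
318 ÷ 3 = 106
106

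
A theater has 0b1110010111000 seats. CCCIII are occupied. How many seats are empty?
Convert 0b1110010111000 (binary) → 4096 + 2048 + 1024 + 128 + 32 + 16 + 8 = 7352 (decimal)
Convert CCCIII (Roman numeral) → 100 + 100 + 100 + 1 + 1 + 1 = 303 (decimal)
Compute 7352 - 303 = 7049
7049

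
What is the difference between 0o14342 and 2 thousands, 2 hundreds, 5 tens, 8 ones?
Convert 0o14342 (octal) → 1×4096 + 4×512 + 3×64 + 4×8 + 2 = 6370 (decimal)
Convert 2 thousands, 2 hundreds, 5 tens, 8 ones (place-value notation) → 2×1000 + 2×100 + 5×10 + 8 = 2258 (decimal)
Difference: |6370 - 2258| = 4112
4112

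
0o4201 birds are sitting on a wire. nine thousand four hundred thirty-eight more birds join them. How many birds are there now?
Convert 0o4201 (octal) → 4×512 + 2×64 + 1 = 2177 (decimal)
Convert nine thousand four hundred thirty-eight (English words) → 9×1000 + 4×100 + 38 = 9438 (decimal)
Compute 2177 + 9438 = 11615
11615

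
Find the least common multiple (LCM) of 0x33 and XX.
Convert 0x33 (hexadecimal) → 3×16 + 3 = 51 (decimal)
Convert XX (Roman numeral) → 10 + 10 = 20 (decimal)
Compute lcm(51, 20) = 1020
1020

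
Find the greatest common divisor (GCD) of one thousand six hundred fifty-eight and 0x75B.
Convert one thousand six hundred fifty-eight (English words) → 1×1000 + 6×100 + 58 = 1658 (decimal)
Convert 0x75B (hexadecimal) → 7×256 + 5×16 + 11 = 1883 (decimal)
Compute gcd(1658, 1883) = 1
1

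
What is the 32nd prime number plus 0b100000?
The 32nd prime number = 131
Convert 0b100000 (binary) → 32 (decimal)
Compute 131 + 32 = 163
163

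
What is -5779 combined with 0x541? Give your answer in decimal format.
Convert 0x541 (hexadecimal) → 5×256 + 4×16 + 1 = 1345 (decimal)
Compute -5779 + 1345 = -4434
-4434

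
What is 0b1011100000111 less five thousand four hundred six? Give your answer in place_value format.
Convert 0b1011100000111 (binary) → 4096 + 1024 + 512 + 256 + 4 + 2 + 1 = 5895 (decimal)
Convert five thousand four hundred six (English words) → 5×1000 + 4×100 + 6 = 5406 (decimal)
Compute 5895 - 5406 = 489
Convert 489 (decimal) → 489 = 4×100 + 8×10 + 9 → 4 hundreds, 8 tens, 9 ones (place-value notation)
4 hundreds, 8 tens, 9 ones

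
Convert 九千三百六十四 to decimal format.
Convert 九千三百六十四 (Chinese numeral) → 9×1000 + 3×100 + 6×10 + 4 = 9364 (decimal)
9364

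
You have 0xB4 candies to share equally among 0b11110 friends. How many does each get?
Convert 0xB4 (hexadecimal) → 11×16 + 4 = 180 (decimal)
Convert 0b11110 (binary) → 16 + 8 + 4 + 2 = 30 (decimal)
Compute 180 ÷ 30 = 6
6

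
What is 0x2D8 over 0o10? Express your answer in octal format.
Convert 0x2D8 (hexadecimal) → 2×256 + 13×16 + 8 = 728 (decimal)
Convert 0o10 (octal) → 1×8 = 8 (decimal)
Compute 728 ÷ 8 = 91
Convert 91 (decimal) → 91 = 1×64 + 3×8 + 3 → 0o133 (octal)
0o133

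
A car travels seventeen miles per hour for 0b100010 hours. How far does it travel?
Convert seventeen (English words) → 17 (decimal)
Convert 0b100010 (binary) → 32 + 2 = 34 (decimal)
Compute 17 × 34 = 578
578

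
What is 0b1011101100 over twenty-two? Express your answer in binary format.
Convert 0b1011101100 (binary) → 512 + 128 + 64 + 32 + 8 + 4 = 748 (decimal)
Convert twenty-two (English words) → 22 (decimal)
Compute 748 ÷ 22 = 34
Convert 34 (decimal) → 34 = 32 + 2 → 0b100010 (binary)
0b100010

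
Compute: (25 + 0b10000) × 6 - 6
Convert 0b10000 (binary) → 16 (decimal)
Expression in decimal: (25 + 16) × 6 - 6
Parentheses first: 25 + 16 = 41
Multiply: 41 × 6 = 246
Subtract: 246 - 6 = 240
240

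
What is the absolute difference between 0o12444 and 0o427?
Convert 0o12444 (octal) → 1×4096 + 2×512 + 4×64 + 4×8 + 4 = 5412 (decimal)
Convert 0o427 (octal) → 4×64 + 2×8 + 7 = 279 (decimal)
Compute |5412 - 279| = 5133
5133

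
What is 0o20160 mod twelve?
Convert 0o20160 (octal) → 2×4096 + 1×64 + 6×8 = 8304 (decimal)
Convert twelve (English words) → 12 (decimal)
Compute 8304 mod 12 = 0
0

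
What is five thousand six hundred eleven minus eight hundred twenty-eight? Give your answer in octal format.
Convert five thousand six hundred eleven (English words) → 5×1000 + 6×100 + 11 = 5611 (decimal)
Convert eight hundred twenty-eight (English words) → 8×100 + 28 = 828 (decimal)
Compute 5611 - 828 = 4783
Convert 4783 (decimal) → 4783 = 1×4096 + 1×512 + 2×64 + 5×8 + 7 → 0o11257 (octal)
0o11257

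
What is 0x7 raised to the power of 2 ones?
Convert 0x7 (hexadecimal) → 7 (decimal)
Convert 2 ones (place-value notation) → 2 (decimal)
Compute 7 ^ 2 = 49
49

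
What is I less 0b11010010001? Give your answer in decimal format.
Convert I (Roman numeral) → 1 (decimal)
Convert 0b11010010001 (binary) → 1024 + 512 + 128 + 16 + 1 = 1681 (decimal)
Compute 1 - 1681 = -1680
-1680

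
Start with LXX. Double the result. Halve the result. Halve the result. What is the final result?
Convert LXX (Roman numeral) → 50 + 10 + 10 = 70 (decimal)
Start: 70
70 × 2 = 140
140 ÷ 2 = 70
70 ÷ 2 = 35
35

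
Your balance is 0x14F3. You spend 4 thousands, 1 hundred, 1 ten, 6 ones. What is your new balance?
Convert 0x14F3 (hexadecimal) → 1×4096 + 4×256 + 15×16 + 3 = 5363 (decimal)
Convert 4 thousands, 1 hundred, 1 ten, 6 ones (place-value notation) → 4×1000 + 1×100 + 1×10 + 6 = 4116 (decimal)
Compute 5363 - 4116 = 1247
1247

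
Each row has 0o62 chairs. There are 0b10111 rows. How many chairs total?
Convert 0o62 (octal) → 6×8 + 2 = 50 (decimal)
Convert 0b10111 (binary) → 16 + 4 + 2 + 1 = 23 (decimal)
Compute 50 × 23 = 1150
1150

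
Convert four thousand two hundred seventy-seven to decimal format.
Convert four thousand two hundred seventy-seven (English words) → 4×1000 + 2×100 + 77 = 4277 (decimal)
4277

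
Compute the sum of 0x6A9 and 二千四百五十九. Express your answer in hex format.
Convert 0x6A9 (hexadecimal) → 6×256 + 10×16 + 9 = 1705 (decimal)
Convert 二千四百五十九 (Chinese numeral) → 2×1000 + 4×100 + 5×10 + 9 = 2459 (decimal)
Compute 1705 + 2459 = 4164
Convert 4164 (decimal) → 4164 = 1×4096 + 4×16 + 4 → 0x1044 (hexadecimal)
0x1044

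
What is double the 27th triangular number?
The 27th triangular number = 27×28/2 = 378
Compute 378 × 2 = 756
756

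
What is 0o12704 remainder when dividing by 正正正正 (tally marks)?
Convert 0o12704 (octal) → 1×4096 + 2×512 + 7×64 + 4 = 5572 (decimal)
Convert 正正正正 (tally marks) → 5 + 5 + 5 + 5 = 20 (decimal)
Compute 5572 mod 20 = 12
12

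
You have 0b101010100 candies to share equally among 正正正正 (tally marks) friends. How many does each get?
Convert 0b101010100 (binary) → 256 + 64 + 16 + 4 = 340 (decimal)
Convert 正正正正 (tally marks) → 5 + 5 + 5 + 5 = 20 (decimal)
Compute 340 ÷ 20 = 17
17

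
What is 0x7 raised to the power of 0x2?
Convert 0x7 (hexadecimal) → 7 (decimal)
Convert 0x2 (hexadecimal) → 2 (decimal)
Compute 7 ^ 2 = 49
49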